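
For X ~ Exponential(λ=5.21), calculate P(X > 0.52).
0.066590

We have X ~ Exponential(λ=5.21).

P(X > 0.52) = 1 - P(X ≤ 0.52)
                = 1 - F(0.52)
                = 1 - 0.933410
                = 0.066590

So there's approximately a 6.7% chance that X exceeds 0.52.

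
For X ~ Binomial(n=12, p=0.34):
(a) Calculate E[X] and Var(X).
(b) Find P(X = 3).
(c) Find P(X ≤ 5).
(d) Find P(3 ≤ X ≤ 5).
(a) E[X] = 4.0800, Var(X) = 2.6928
(b) P(X = 3) = 0.205473
(c) P(X ≤ 5) = 0.808660
(d) P(3 ≤ X ≤ 5) = 0.639938

We have X ~ Binomial(n=12, p=0.34).

(a) Moments:
E[X] = 4.0800
Var(X) = 2.6928
σ = √Var(X) = 1.6410

(b) Point probability using PMF:
P(X = 3) = 0.205473

(c) Cumulative probability using CDF:
P(X ≤ 5) = F(5) = 0.808660

(d) Range probability:
P(3 ≤ X ≤ 5) = P(X ≤ 5) - P(X ≤ 2)
                   = F(5) - F(2)
                   = 0.808660 - 0.168722
                   = 0.639938

This means approximately 64.0% of outcomes fall in the interval [3, 5].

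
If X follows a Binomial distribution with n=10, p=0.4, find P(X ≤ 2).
0.167290

We have X ~ Binomial(n=10, p=0.4).

The CDF gives us P(X ≤ k).

Using the CDF:
P(X ≤ 2) = 0.167290

This means there's approximately a 16.7% chance that X is at most 2.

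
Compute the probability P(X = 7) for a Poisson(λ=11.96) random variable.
0.044415

We have X ~ Poisson(λ=11.96).

For a Poisson distribution, the PMF gives us the probability of each outcome.

Using the PMF formula:
P(X = 7) = 0.044415

Rounded to 4 decimal places: 0.0444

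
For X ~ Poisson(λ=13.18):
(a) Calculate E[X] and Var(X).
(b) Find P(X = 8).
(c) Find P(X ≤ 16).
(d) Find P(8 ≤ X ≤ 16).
(a) E[X] = 13.1800, Var(X) = 13.1800
(b) P(X = 8) = 0.042638
(c) P(X ≤ 16) = 0.822288
(d) P(8 ≤ X ≤ 16) = 0.773119

We have X ~ Poisson(λ=13.18).

(a) Moments:
E[X] = 13.1800
Var(X) = 13.1800
σ = √Var(X) = 3.6304

(b) Point probability using PMF:
P(X = 8) = 0.042638

(c) Cumulative probability using CDF:
P(X ≤ 16) = F(16) = 0.822288

(d) Range probability:
P(8 ≤ X ≤ 16) = P(X ≤ 16) - P(X ≤ 7)
                   = F(16) - F(7)
                   = 0.822288 - 0.049169
                   = 0.773119

This means approximately 77.3% of outcomes fall in the interval [8, 16].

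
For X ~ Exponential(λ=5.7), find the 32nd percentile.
0.0677

We have X ~ Exponential(λ=5.7).

We want to find x such that P(X ≤ x) = 0.32.

This is the 32nd percentile, which means 32% of values fall below this point.

Using the inverse CDF (quantile function):
x = F⁻¹(0.32) = 0.0677

Verification: P(X ≤ 0.0677) = 0.32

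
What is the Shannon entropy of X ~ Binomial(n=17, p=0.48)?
2.1412 nats

We have X ~ Binomial(n=17, p=0.48).

The Shannon entropy measures the uncertainty or information content of the distribution.

For a Binomial distribution with n=17, p=0.48:
H(X) = 2.1412 nats

(In bits, this would be 3.0891 bits.)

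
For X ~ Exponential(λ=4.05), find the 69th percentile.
0.2892

We have X ~ Exponential(λ=4.05).

We want to find x such that P(X ≤ x) = 0.69.

This is the 69th percentile, which means 69% of values fall below this point.

Using the inverse CDF (quantile function):
x = F⁻¹(0.69) = 0.2892

Verification: P(X ≤ 0.2892) = 0.69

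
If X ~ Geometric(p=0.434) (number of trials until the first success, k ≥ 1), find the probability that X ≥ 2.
0.566000

We have X ~ Geometric(p=0.434) (number of trials until the first success, k ≥ 1).

For discrete distributions, P(X ≥ 2) = 1 - P(X ≤ 1).

P(X ≤ 1) = 0.434000
P(X ≥ 2) = 1 - 0.434000 = 0.566000

So there's approximately a 56.6% chance that X is at least 2.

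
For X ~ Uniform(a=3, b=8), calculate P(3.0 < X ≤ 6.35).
0.670000

We have X ~ Uniform(a=3, b=8).

To find P(3.0 < X ≤ 6.35), we use:
P(3.0 < X ≤ 6.35) = P(X ≤ 6.35) - P(X ≤ 3.0)
                 = F(6.35) - F(3.0)
                 = 0.670000 - 0.000000
                 = 0.670000

So there's approximately a 67.0% chance that X falls in this range.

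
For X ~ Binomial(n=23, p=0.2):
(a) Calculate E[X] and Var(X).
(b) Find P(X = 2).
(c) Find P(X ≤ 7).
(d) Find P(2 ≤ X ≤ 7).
(a) E[X] = 4.6000, Var(X) = 3.6800
(b) P(X = 2) = 0.093341
(c) P(X ≤ 7) = 0.928494
(d) P(2 ≤ X ≤ 7) = 0.888649

We have X ~ Binomial(n=23, p=0.2).

(a) Moments:
E[X] = 4.6000
Var(X) = 3.6800
σ = √Var(X) = 1.9183

(b) Point probability using PMF:
P(X = 2) = 0.093341

(c) Cumulative probability using CDF:
P(X ≤ 7) = F(7) = 0.928494

(d) Range probability:
P(2 ≤ X ≤ 7) = P(X ≤ 7) - P(X ≤ 1)
                   = F(7) - F(1)
                   = 0.928494 - 0.039845
                   = 0.888649

This means approximately 88.9% of outcomes fall in the interval [2, 7].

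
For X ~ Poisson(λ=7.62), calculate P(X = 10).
0.089220

We have X ~ Poisson(λ=7.62).

For a Poisson distribution, the PMF gives us the probability of each outcome.

Using the PMF formula:
P(X = 10) = 0.089220

Rounded to 4 decimal places: 0.0892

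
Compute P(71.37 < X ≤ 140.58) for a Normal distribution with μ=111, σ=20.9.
0.892543

We have X ~ Normal(μ=111, σ=20.9).

To find P(71.37 < X ≤ 140.58), we use:
P(71.37 < X ≤ 140.58) = P(X ≤ 140.58) - P(X ≤ 71.37)
                 = F(140.58) - F(71.37)
                 = 0.921511 - 0.028969
                 = 0.892543

So there's approximately a 89.3% chance that X falls in this range.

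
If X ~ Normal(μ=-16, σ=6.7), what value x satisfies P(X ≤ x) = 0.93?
-6.1122

We have X ~ Normal(μ=-16, σ=6.7).

We want to find x such that P(X ≤ x) = 0.93.

This is the 93rd percentile, which means 93% of values fall below this point.

Using the inverse CDF (quantile function):
x = F⁻¹(0.93) = -6.1122

Verification: P(X ≤ -6.1122) = 0.93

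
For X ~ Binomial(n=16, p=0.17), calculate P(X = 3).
0.244090

We have X ~ Binomial(n=16, p=0.17).

For a Binomial distribution, the PMF gives us the probability of each outcome.

Using the PMF formula:
P(X = 3) = 0.244090

Rounded to 4 decimal places: 0.2441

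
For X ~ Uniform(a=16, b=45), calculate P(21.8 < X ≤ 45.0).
0.800000

We have X ~ Uniform(a=16, b=45).

To find P(21.8 < X ≤ 45.0), we use:
P(21.8 < X ≤ 45.0) = P(X ≤ 45.0) - P(X ≤ 21.8)
                 = F(45.0) - F(21.8)
                 = 1.000000 - 0.200000
                 = 0.800000

So there's approximately a 80.0% chance that X falls in this range.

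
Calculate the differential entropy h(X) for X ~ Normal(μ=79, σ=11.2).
3.8349 nats

We have X ~ Normal(μ=79, σ=11.2).

The differential entropy measures the uncertainty or information content of the distribution.

For a Normal distribution with μ=79, σ=11.2:
h(X) = 3.8349 nats

(In bits, this would be 5.5325 bits.)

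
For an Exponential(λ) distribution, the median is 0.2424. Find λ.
λ = 2.8595

For X ~ Exponential(λ), the CDF is F(x) = 1 - e^(-λx).
The median m satisfies F(m) = 0.5:
1 - e^(-λm) = 0.5
e^(-λm) = 0.5
λm = ln(2)
m = ln(2) / λ

Given m = 0.2424:
λ = ln(2) / 0.2424 = 0.693147 / 0.2424 = 2.8595

Verification: ln(2) / 2.8595 = 0.2424 ✓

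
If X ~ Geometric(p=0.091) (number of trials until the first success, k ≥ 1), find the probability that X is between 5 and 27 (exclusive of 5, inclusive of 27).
0.544539

We have X ~ Geometric(p=0.091) (number of trials until the first success, k ≥ 1).

To find P(5 < X ≤ 27), we use:
P(5 < X ≤ 27) = P(X ≤ 27) - P(X ≤ 5)
                 = F(27) - F(5)
                 = 0.923928 - 0.379389
                 = 0.544539

So there's approximately a 54.5% chance that X falls in this range.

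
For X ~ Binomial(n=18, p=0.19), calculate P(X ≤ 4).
0.753264

We have X ~ Binomial(n=18, p=0.19).

The CDF gives us P(X ≤ k).

Using the CDF:
P(X ≤ 4) = 0.753264

This means there's approximately a 75.3% chance that X is at most 4.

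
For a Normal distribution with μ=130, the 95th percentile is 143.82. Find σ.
σ = 8.4020

For X ~ Normal(μ, σ), the p-th percentile satisfies x = μ + z_p × σ,
where z_p = Φ⁻¹(p) is the standard normal quantile.

Step 1: z_{0.95} = Φ⁻¹(0.95) = 1.6449

Step 2: Solve for σ:
143.82 = 130 + 1.6449 × σ
σ = (143.82 - 130) / 1.6449
σ = 13.82 / 1.6449
σ = 8.4020

Verification: μ + z × σ = 130 + 1.6449 × 8.4020 = 143.82 ✓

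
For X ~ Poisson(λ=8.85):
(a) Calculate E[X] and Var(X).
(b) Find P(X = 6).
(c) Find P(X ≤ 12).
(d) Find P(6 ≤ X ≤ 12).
(a) E[X] = 8.8500, Var(X) = 8.8500
(b) P(X = 6) = 0.095680
(c) P(X ≤ 12) = 0.886414
(d) P(6 ≤ X ≤ 12) = 0.761306

We have X ~ Poisson(λ=8.85).

(a) Moments:
E[X] = 8.8500
Var(X) = 8.8500
σ = √Var(X) = 2.9749

(b) Point probability using PMF:
P(X = 6) = 0.095680

(c) Cumulative probability using CDF:
P(X ≤ 12) = F(12) = 0.886414

(d) Range probability:
P(6 ≤ X ≤ 12) = P(X ≤ 12) - P(X ≤ 5)
                   = F(12) - F(5)
                   = 0.886414 - 0.125108
                   = 0.761306

This means approximately 76.1% of outcomes fall in the interval [6, 12].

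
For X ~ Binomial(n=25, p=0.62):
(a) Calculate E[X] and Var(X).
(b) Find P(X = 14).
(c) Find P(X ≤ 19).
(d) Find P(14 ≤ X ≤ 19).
(a) E[X] = 15.5000, Var(X) = 5.8900
(b) P(X = 14) = 0.131882
(c) P(X ≤ 19) = 0.954575
(d) P(14 ≤ X ≤ 19) = 0.750950

We have X ~ Binomial(n=25, p=0.62).

(a) Moments:
E[X] = 15.5000
Var(X) = 5.8900
σ = √Var(X) = 2.4269

(b) Point probability using PMF:
P(X = 14) = 0.131882

(c) Cumulative probability using CDF:
P(X ≤ 19) = F(19) = 0.954575

(d) Range probability:
P(14 ≤ X ≤ 19) = P(X ≤ 19) - P(X ≤ 13)
                   = F(19) - F(13)
                   = 0.954575 - 0.203626
                   = 0.750950

This means approximately 75.1% of outcomes fall in the interval [14, 19].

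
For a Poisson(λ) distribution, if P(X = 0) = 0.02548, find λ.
λ = 3.6699

For a Poisson(λ) distribution, the PMF at 0 is:
P(X = 0) = λ^0 e^(-λ) / 0! = e^(-λ)

Given P(X = 0) = 0.02548:
e^(-λ) = 0.02548
-λ = ln(0.02548)
λ = -ln(0.02548) = 3.6699

Verification: e^(-3.6699) = 0.02548 ✓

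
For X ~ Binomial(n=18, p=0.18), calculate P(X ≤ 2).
0.346248

We have X ~ Binomial(n=18, p=0.18).

The CDF gives us P(X ≤ k).

Using the CDF:
P(X ≤ 2) = 0.346248

This means there's approximately a 34.6% chance that X is at most 2.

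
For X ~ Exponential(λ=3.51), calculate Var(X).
0.0812

We have X ~ Exponential(λ=3.51).

For an Exponential distribution with λ=3.51:
Var(X) = 0.0812

The variance measures the spread of the distribution around the mean.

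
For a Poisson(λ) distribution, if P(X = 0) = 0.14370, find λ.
λ = 1.9400

For a Poisson(λ) distribution, the PMF at 0 is:
P(X = 0) = λ^0 e^(-λ) / 0! = e^(-λ)

Given P(X = 0) = 0.14370:
e^(-λ) = 0.14370
-λ = ln(0.14370)
λ = -ln(0.14370) = 1.9400

Verification: e^(-1.9400) = 0.14370 ✓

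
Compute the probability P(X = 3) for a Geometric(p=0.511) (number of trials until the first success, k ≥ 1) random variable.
0.122191

We have X ~ Geometric(p=0.511) (number of trials until the first success, k ≥ 1).

For a Geometric distribution, the PMF gives us the probability of each outcome.

Using the PMF formula:
P(X = 3) = 0.122191

Rounded to 4 decimal places: 0.1222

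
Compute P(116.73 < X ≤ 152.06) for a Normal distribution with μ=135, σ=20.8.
0.604074

We have X ~ Normal(μ=135, σ=20.8).

To find P(116.73 < X ≤ 152.06), we use:
P(116.73 < X ≤ 152.06) = P(X ≤ 152.06) - P(X ≤ 116.73)
                 = F(152.06) - F(116.73)
                 = 0.793947 - 0.189873
                 = 0.604074

So there's approximately a 60.4% chance that X falls in this range.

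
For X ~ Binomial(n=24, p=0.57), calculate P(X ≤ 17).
0.945101

We have X ~ Binomial(n=24, p=0.57).

The CDF gives us P(X ≤ k).

Using the CDF:
P(X ≤ 17) = 0.945101

This means there's approximately a 94.5% chance that X is at most 17.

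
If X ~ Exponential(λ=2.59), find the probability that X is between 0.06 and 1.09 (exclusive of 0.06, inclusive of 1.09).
0.796651

We have X ~ Exponential(λ=2.59).

To find P(0.06 < X ≤ 1.09), we use:
P(0.06 < X ≤ 1.09) = P(X ≤ 1.09) - P(X ≤ 0.06)
                 = F(1.09) - F(0.06)
                 = 0.940579 - 0.143927
                 = 0.796651

So there's approximately a 79.7% chance that X falls in this range.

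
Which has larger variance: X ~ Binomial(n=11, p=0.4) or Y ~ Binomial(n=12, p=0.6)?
Y has larger variance (2.8800 > 2.6400)

Compute the variance for each distribution:

X ~ Binomial(n=11, p=0.4):
Var(X) = 2.6400

Y ~ Binomial(n=12, p=0.6):
Var(Y) = 2.8800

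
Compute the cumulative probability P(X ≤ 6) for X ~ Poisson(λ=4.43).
0.839913

We have X ~ Poisson(λ=4.43).

The CDF gives us P(X ≤ k).

Using the CDF:
P(X ≤ 6) = 0.839913

This means there's approximately a 84.0% chance that X is at most 6.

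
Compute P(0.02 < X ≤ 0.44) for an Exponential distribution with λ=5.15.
0.798401

We have X ~ Exponential(λ=5.15).

To find P(0.02 < X ≤ 0.44), we use:
P(0.02 < X ≤ 0.44) = P(X ≤ 0.44) - P(X ≤ 0.02)
                 = F(0.44) - F(0.02)
                 = 0.896274 - 0.097873
                 = 0.798401

So there's approximately a 79.8% chance that X falls in this range.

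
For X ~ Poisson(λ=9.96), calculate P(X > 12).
0.204668

We have X ~ Poisson(λ=9.96).

P(X > 12) = 1 - P(X ≤ 12)
                = 1 - F(12)
                = 1 - 0.795332
                = 0.204668

So there's approximately a 20.5% chance that X exceeds 12.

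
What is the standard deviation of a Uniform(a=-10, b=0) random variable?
2.8868

We have X ~ Uniform(a=-10, b=0).

For a Uniform distribution with a=-10, b=0:
σ = √Var(X) = 2.8868

The standard deviation is the square root of the variance.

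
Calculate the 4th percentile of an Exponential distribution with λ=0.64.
0.0638

We have X ~ Exponential(λ=0.64).

We want to find x such that P(X ≤ x) = 0.04.

This is the 4th percentile, which means 4% of values fall below this point.

Using the inverse CDF (quantile function):
x = F⁻¹(0.04) = 0.0638

Verification: P(X ≤ 0.0638) = 0.04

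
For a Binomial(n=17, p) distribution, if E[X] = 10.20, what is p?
p = 0.6

For a Binomial(n, p) distribution:
E[X] = n × p

Given n = 17 and E[X] = 10.20:
10.20 = 17 × p
p = 10.20 / 17 = 0.6

Verification: Binomial(17, 0.6) has E[X] = 10.20 ✓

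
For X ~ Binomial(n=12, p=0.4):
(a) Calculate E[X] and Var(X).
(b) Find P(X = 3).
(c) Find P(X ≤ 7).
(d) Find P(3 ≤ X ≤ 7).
(a) E[X] = 4.8000, Var(X) = 2.8800
(b) P(X = 3) = 0.141894
(c) P(X ≤ 7) = 0.942690
(d) P(3 ≤ X ≤ 7) = 0.859247

We have X ~ Binomial(n=12, p=0.4).

(a) Moments:
E[X] = 4.8000
Var(X) = 2.8800
σ = √Var(X) = 1.6971

(b) Point probability using PMF:
P(X = 3) = 0.141894

(c) Cumulative probability using CDF:
P(X ≤ 7) = F(7) = 0.942690

(d) Range probability:
P(3 ≤ X ≤ 7) = P(X ≤ 7) - P(X ≤ 2)
                   = F(7) - F(2)
                   = 0.942690 - 0.083443
                   = 0.859247

This means approximately 85.9% of outcomes fall in the interval [3, 7].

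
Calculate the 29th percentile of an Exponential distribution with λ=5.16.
0.0664

We have X ~ Exponential(λ=5.16).

We want to find x such that P(X ≤ x) = 0.29.

This is the 29th percentile, which means 29% of values fall below this point.

Using the inverse CDF (quantile function):
x = F⁻¹(0.29) = 0.0664

Verification: P(X ≤ 0.0664) = 0.29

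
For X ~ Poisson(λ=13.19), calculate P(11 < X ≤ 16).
0.487369

We have X ~ Poisson(λ=13.19).

To find P(11 < X ≤ 16), we use:
P(11 < X ≤ 16) = P(X ≤ 16) - P(X ≤ 11)
                 = F(16) - F(11)
                 = 0.821539 - 0.334170
                 = 0.487369

So there's approximately a 48.7% chance that X falls in this range.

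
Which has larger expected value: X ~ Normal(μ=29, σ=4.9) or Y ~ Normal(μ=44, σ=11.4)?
Y has larger mean (44.0000 > 29.0000)

Compute the expected value for each distribution:

X ~ Normal(μ=29, σ=4.9):
E[X] = 29.0000

Y ~ Normal(μ=44, σ=11.4):
E[Y] = 44.0000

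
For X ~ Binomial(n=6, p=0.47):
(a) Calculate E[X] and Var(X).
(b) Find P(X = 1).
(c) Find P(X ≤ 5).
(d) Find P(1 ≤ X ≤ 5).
(a) E[X] = 2.8200, Var(X) = 1.4946
(b) P(X = 1) = 0.117931
(c) P(X ≤ 5) = 0.989221
(d) P(1 ≤ X ≤ 5) = 0.967056

We have X ~ Binomial(n=6, p=0.47).

(a) Moments:
E[X] = 2.8200
Var(X) = 1.4946
σ = √Var(X) = 1.2225

(b) Point probability using PMF:
P(X = 1) = 0.117931

(c) Cumulative probability using CDF:
P(X ≤ 5) = F(5) = 0.989221

(d) Range probability:
P(1 ≤ X ≤ 5) = P(X ≤ 5) - P(X ≤ 0)
                   = F(5) - F(0)
                   = 0.989221 - 0.022164
                   = 0.967056

This means approximately 96.7% of outcomes fall in the interval [1, 5].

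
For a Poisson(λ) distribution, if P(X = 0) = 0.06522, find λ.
λ = 2.7300

For a Poisson(λ) distribution, the PMF at 0 is:
P(X = 0) = λ^0 e^(-λ) / 0! = e^(-λ)

Given P(X = 0) = 0.06522:
e^(-λ) = 0.06522
-λ = ln(0.06522)
λ = -ln(0.06522) = 2.7300

Verification: e^(-2.7300) = 0.06522 ✓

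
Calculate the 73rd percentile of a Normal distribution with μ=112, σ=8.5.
117.2089

We have X ~ Normal(μ=112, σ=8.5).

We want to find x such that P(X ≤ x) = 0.73.

This is the 73rd percentile, which means 73% of values fall below this point.

Using the inverse CDF (quantile function):
x = F⁻¹(0.73) = 117.2089

Verification: P(X ≤ 117.2089) = 0.73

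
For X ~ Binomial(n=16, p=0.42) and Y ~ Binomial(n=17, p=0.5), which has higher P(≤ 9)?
X has higher probability (P(X ≤ 9) = 0.9195 > P(Y ≤ 9) = 0.6855)

Compute P(≤ 9) for each distribution:

X ~ Binomial(n=16, p=0.42):
P(X ≤ 9) = 0.9195

Y ~ Binomial(n=17, p=0.5):
P(Y ≤ 9) = 0.6855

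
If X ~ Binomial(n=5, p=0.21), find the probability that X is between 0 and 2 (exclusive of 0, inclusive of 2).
0.626406

We have X ~ Binomial(n=5, p=0.21).

To find P(0 < X ≤ 2), we use:
P(0 < X ≤ 2) = P(X ≤ 2) - P(X ≤ 0)
                 = F(2) - F(0)
                 = 0.934112 - 0.307706
                 = 0.626406

So there's approximately a 62.6% chance that X falls in this range.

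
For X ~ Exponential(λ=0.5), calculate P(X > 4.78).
0.091630

We have X ~ Exponential(λ=0.5).

P(X > 4.78) = 1 - P(X ≤ 4.78)
                = 1 - F(4.78)
                = 1 - 0.908370
                = 0.091630

So there's approximately a 9.2% chance that X exceeds 4.78.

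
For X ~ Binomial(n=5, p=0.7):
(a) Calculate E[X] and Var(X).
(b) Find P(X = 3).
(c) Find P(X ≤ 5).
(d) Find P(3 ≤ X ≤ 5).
(a) E[X] = 3.5000, Var(X) = 1.0500
(b) P(X = 3) = 0.308700
(c) P(X ≤ 5) = 1.000000
(d) P(3 ≤ X ≤ 5) = 0.836920

We have X ~ Binomial(n=5, p=0.7).

(a) Moments:
E[X] = 3.5000
Var(X) = 1.0500
σ = √Var(X) = 1.0247

(b) Point probability using PMF:
P(X = 3) = 0.308700

(c) Cumulative probability using CDF:
P(X ≤ 5) = F(5) = 1.000000

(d) Range probability:
P(3 ≤ X ≤ 5) = P(X ≤ 5) - P(X ≤ 2)
                   = F(5) - F(2)
                   = 1.000000 - 0.163080
                   = 0.836920

This means approximately 83.7% of outcomes fall in the interval [3, 5].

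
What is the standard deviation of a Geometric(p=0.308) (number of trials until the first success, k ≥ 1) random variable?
2.7009

We have X ~ Geometric(p=0.308) (number of trials until the first success, k ≥ 1).

For a Geometric distribution with p=0.308 (number of trials until the first success, k ≥ 1):
σ = √Var(X) = 2.7009

The standard deviation is the square root of the variance.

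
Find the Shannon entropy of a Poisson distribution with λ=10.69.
2.5954 nats

We have X ~ Poisson(λ=10.69).

The Shannon entropy measures the uncertainty or information content of the distribution.

For a Poisson distribution with λ=10.69:
H(X) = 2.5954 nats

(In bits, this would be 3.7443 bits.)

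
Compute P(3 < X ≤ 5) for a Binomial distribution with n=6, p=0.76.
0.653365

We have X ~ Binomial(n=6, p=0.76).

To find P(3 < X ≤ 5), we use:
P(3 < X ≤ 5) = P(X ≤ 5) - P(X ≤ 3)
                 = F(5) - F(3)
                 = 0.807300 - 0.153935
                 = 0.653365

So there's approximately a 65.3% chance that X falls in this range.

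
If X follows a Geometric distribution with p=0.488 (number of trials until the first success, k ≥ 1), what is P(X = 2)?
0.249856

We have X ~ Geometric(p=0.488) (number of trials until the first success, k ≥ 1).

For a Geometric distribution, the PMF gives us the probability of each outcome.

Using the PMF formula:
P(X = 2) = 0.249856

Rounded to 4 decimal places: 0.2499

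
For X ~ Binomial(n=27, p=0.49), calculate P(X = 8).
0.020501

We have X ~ Binomial(n=27, p=0.49).

For a Binomial distribution, the PMF gives us the probability of each outcome.

Using the PMF formula:
P(X = 8) = 0.020501

Rounded to 4 decimal places: 0.0205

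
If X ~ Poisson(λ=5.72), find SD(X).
2.3917

We have X ~ Poisson(λ=5.72).

For a Poisson distribution with λ=5.72:
σ = √Var(X) = 2.3917

The standard deviation is the square root of the variance.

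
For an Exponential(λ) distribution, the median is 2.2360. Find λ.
λ = 0.3100

For X ~ Exponential(λ), the CDF is F(x) = 1 - e^(-λx).
The median m satisfies F(m) = 0.5:
1 - e^(-λm) = 0.5
e^(-λm) = 0.5
λm = ln(2)
m = ln(2) / λ

Given m = 2.2360:
λ = ln(2) / 2.2360 = 0.693147 / 2.2360 = 0.3100

Verification: ln(2) / 0.3100 = 2.2360 ✓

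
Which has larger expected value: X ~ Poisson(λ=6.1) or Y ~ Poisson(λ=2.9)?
X has larger mean (6.1000 > 2.9000)

Compute the expected value for each distribution:

X ~ Poisson(λ=6.1):
E[X] = 6.1000

Y ~ Poisson(λ=2.9):
E[Y] = 2.9000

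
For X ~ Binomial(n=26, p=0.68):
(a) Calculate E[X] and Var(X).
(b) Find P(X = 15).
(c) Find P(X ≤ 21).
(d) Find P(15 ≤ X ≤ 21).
(a) E[X] = 17.6800, Var(X) = 5.6576
(b) P(X = 15) = 0.085555
(c) P(X ≤ 21) = 0.951873
(d) P(15 ≤ X ≤ 21) = 0.858858

We have X ~ Binomial(n=26, p=0.68).

(a) Moments:
E[X] = 17.6800
Var(X) = 5.6576
σ = √Var(X) = 2.3786

(b) Point probability using PMF:
P(X = 15) = 0.085555

(c) Cumulative probability using CDF:
P(X ≤ 21) = F(21) = 0.951873

(d) Range probability:
P(15 ≤ X ≤ 21) = P(X ≤ 21) - P(X ≤ 14)
                   = F(21) - F(14)
                   = 0.951873 - 0.093015
                   = 0.858858

This means approximately 85.9% of outcomes fall in the interval [15, 21].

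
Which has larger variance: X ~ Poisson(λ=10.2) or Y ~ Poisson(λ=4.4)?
X has larger variance (10.2000 > 4.4000)

Compute the variance for each distribution:

X ~ Poisson(λ=10.2):
Var(X) = 10.2000

Y ~ Poisson(λ=4.4):
Var(Y) = 4.4000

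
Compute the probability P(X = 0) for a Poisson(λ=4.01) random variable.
0.018133

We have X ~ Poisson(λ=4.01).

For a Poisson distribution, the PMF gives us the probability of each outcome.

Using the PMF formula:
P(X = 0) = 0.018133

Rounded to 4 decimal places: 0.0181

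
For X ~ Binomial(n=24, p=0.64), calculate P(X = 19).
0.053378

We have X ~ Binomial(n=24, p=0.64).

For a Binomial distribution, the PMF gives us the probability of each outcome.

Using the PMF formula:
P(X = 19) = 0.053378

Rounded to 4 decimal places: 0.0534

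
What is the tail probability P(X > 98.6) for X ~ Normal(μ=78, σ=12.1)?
0.044333

We have X ~ Normal(μ=78, σ=12.1).

P(X > 98.6) = 1 - P(X ≤ 98.6)
                = 1 - F(98.6)
                = 1 - 0.955667
                = 0.044333

So there's approximately a 4.4% chance that X exceeds 98.6.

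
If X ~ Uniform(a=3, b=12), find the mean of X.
7.5000

We have X ~ Uniform(a=3, b=12).

For a Uniform distribution with a=3, b=12:
E[X] = 7.5000

This is the expected (average) value of X.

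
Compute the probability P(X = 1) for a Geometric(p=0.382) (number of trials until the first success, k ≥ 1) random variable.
0.382000

We have X ~ Geometric(p=0.382) (number of trials until the first success, k ≥ 1).

For a Geometric distribution, the PMF gives us the probability of each outcome.

Using the PMF formula:
P(X = 1) = 0.382000

Rounded to 4 decimal places: 0.3820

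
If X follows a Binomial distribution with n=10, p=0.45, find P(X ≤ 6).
0.898005

We have X ~ Binomial(n=10, p=0.45).

The CDF gives us P(X ≤ k).

Using the CDF:
P(X ≤ 6) = 0.898005

This means there's approximately a 89.8% chance that X is at most 6.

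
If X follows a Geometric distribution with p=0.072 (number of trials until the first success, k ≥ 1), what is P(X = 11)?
0.034105

We have X ~ Geometric(p=0.072) (number of trials until the first success, k ≥ 1).

For a Geometric distribution, the PMF gives us the probability of each outcome.

Using the PMF formula:
P(X = 11) = 0.034105

Rounded to 4 decimal places: 0.0341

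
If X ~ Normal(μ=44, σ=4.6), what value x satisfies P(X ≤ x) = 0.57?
44.8113

We have X ~ Normal(μ=44, σ=4.6).

We want to find x such that P(X ≤ x) = 0.57.

This is the 57th percentile, which means 57% of values fall below this point.

Using the inverse CDF (quantile function):
x = F⁻¹(0.57) = 44.8113

Verification: P(X ≤ 44.8113) = 0.57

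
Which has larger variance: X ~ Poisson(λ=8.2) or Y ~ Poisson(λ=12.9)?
Y has larger variance (12.9000 > 8.2000)

Compute the variance for each distribution:

X ~ Poisson(λ=8.2):
Var(X) = 8.2000

Y ~ Poisson(λ=12.9):
Var(Y) = 12.9000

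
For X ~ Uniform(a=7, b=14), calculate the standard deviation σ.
2.0207

We have X ~ Uniform(a=7, b=14).

For a Uniform distribution with a=7, b=14:
σ = √Var(X) = 2.0207

The standard deviation is the square root of the variance.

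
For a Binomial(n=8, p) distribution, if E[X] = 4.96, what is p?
p = 0.62

For a Binomial(n, p) distribution:
E[X] = n × p

Given n = 8 and E[X] = 4.96:
4.96 = 8 × p
p = 4.96 / 8 = 0.62

Verification: Binomial(8, 0.62) has E[X] = 4.96 ✓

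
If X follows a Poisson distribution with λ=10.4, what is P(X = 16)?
0.027243

We have X ~ Poisson(λ=10.4).

For a Poisson distribution, the PMF gives us the probability of each outcome.

Using the PMF formula:
P(X = 16) = 0.027243

Rounded to 4 decimal places: 0.0272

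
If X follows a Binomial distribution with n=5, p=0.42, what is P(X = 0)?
0.065636

We have X ~ Binomial(n=5, p=0.42).

For a Binomial distribution, the PMF gives us the probability of each outcome.

Using the PMF formula:
P(X = 0) = 0.065636

Rounded to 4 decimal places: 0.0656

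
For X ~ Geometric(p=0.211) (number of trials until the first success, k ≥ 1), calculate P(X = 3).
0.131352

We have X ~ Geometric(p=0.211) (number of trials until the first success, k ≥ 1).

For a Geometric distribution, the PMF gives us the probability of each outcome.

Using the PMF formula:
P(X = 3) = 0.131352

Rounded to 4 decimal places: 0.1314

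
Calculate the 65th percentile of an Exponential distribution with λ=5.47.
0.1919

We have X ~ Exponential(λ=5.47).

We want to find x such that P(X ≤ x) = 0.65.

This is the 65th percentile, which means 65% of values fall below this point.

Using the inverse CDF (quantile function):
x = F⁻¹(0.65) = 0.1919

Verification: P(X ≤ 0.1919) = 0.65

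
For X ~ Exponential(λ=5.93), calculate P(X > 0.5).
0.051560

We have X ~ Exponential(λ=5.93).

P(X > 0.5) = 1 - P(X ≤ 0.5)
                = 1 - F(0.5)
                = 1 - 0.948440
                = 0.051560

So there's approximately a 5.2% chance that X exceeds 0.5.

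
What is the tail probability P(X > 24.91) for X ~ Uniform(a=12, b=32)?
0.354500

We have X ~ Uniform(a=12, b=32).

P(X > 24.91) = 1 - P(X ≤ 24.91)
                = 1 - F(24.91)
                = 1 - 0.645500
                = 0.354500

So there's approximately a 35.5% chance that X exceeds 24.91.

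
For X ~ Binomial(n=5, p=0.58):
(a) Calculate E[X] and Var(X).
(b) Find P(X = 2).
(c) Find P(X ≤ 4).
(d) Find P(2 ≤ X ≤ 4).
(a) E[X] = 2.9000, Var(X) = 1.2180
(b) P(X = 2) = 0.249232
(c) P(X ≤ 4) = 0.934364
(d) P(2 ≤ X ≤ 4) = 0.831056

We have X ~ Binomial(n=5, p=0.58).

(a) Moments:
E[X] = 2.9000
Var(X) = 1.2180
σ = √Var(X) = 1.1036

(b) Point probability using PMF:
P(X = 2) = 0.249232

(c) Cumulative probability using CDF:
P(X ≤ 4) = F(4) = 0.934364

(d) Range probability:
P(2 ≤ X ≤ 4) = P(X ≤ 4) - P(X ≤ 1)
                   = F(4) - F(1)
                   = 0.934364 - 0.103308
                   = 0.831056

This means approximately 83.1% of outcomes fall in the interval [2, 4].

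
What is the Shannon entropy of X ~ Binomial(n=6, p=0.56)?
1.6086 nats

We have X ~ Binomial(n=6, p=0.56).

The Shannon entropy measures the uncertainty or information content of the distribution.

For a Binomial distribution with n=6, p=0.56:
H(X) = 1.6086 nats

(In bits, this would be 2.3207 bits.)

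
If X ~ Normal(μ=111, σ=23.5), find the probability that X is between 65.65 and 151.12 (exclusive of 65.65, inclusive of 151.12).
0.929294

We have X ~ Normal(μ=111, σ=23.5).

To find P(65.65 < X ≤ 151.12), we use:
P(65.65 < X ≤ 151.12) = P(X ≤ 151.12) - P(X ≤ 65.65)
                 = F(151.12) - F(65.65)
                 = 0.956111 - 0.026817
                 = 0.929294

So there's approximately a 92.9% chance that X falls in this range.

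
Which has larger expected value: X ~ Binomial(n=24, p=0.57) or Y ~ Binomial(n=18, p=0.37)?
X has larger mean (13.6800 > 6.6600)

Compute the expected value for each distribution:

X ~ Binomial(n=24, p=0.57):
E[X] = 13.6800

Y ~ Binomial(n=18, p=0.37):
E[Y] = 6.6600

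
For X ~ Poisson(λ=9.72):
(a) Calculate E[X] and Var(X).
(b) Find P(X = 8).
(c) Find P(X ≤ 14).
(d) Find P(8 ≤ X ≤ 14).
(a) E[X] = 9.7200, Var(X) = 9.7200
(b) P(X = 8) = 0.118705
(c) P(X ≤ 14) = 0.930311
(d) P(8 ≤ X ≤ 14) = 0.683804

We have X ~ Poisson(λ=9.72).

(a) Moments:
E[X] = 9.7200
Var(X) = 9.7200
σ = √Var(X) = 3.1177

(b) Point probability using PMF:
P(X = 8) = 0.118705

(c) Cumulative probability using CDF:
P(X ≤ 14) = F(14) = 0.930311

(d) Range probability:
P(8 ≤ X ≤ 14) = P(X ≤ 14) - P(X ≤ 7)
                   = F(14) - F(7)
                   = 0.930311 - 0.246508
                   = 0.683804

This means approximately 68.4% of outcomes fall in the interval [8, 14].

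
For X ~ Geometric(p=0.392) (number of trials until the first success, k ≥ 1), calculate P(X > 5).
0.083084

We have X ~ Geometric(p=0.392) (number of trials until the first success, k ≥ 1).

P(X > 5) = 1 - P(X ≤ 5)
                = 1 - F(5)
                = 1 - 0.916916
                = 0.083084

So there's approximately a 8.3% chance that X exceeds 5.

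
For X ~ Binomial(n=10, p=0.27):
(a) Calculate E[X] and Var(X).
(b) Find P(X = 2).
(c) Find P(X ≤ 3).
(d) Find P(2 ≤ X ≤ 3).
(a) E[X] = 2.7000, Var(X) = 1.9710
(b) P(X = 2) = 0.264559
(c) P(X ≤ 3) = 0.727424
(d) P(2 ≤ X ≤ 3) = 0.525494

We have X ~ Binomial(n=10, p=0.27).

(a) Moments:
E[X] = 2.7000
Var(X) = 1.9710
σ = √Var(X) = 1.4039

(b) Point probability using PMF:
P(X = 2) = 0.264559

(c) Cumulative probability using CDF:
P(X ≤ 3) = F(3) = 0.727424

(d) Range probability:
P(2 ≤ X ≤ 3) = P(X ≤ 3) - P(X ≤ 1)
                   = F(3) - F(1)
                   = 0.727424 - 0.201930
                   = 0.525494

This means approximately 52.5% of outcomes fall in the interval [2, 3].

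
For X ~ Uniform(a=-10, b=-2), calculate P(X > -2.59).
0.073750

We have X ~ Uniform(a=-10, b=-2).

P(X > -2.59) = 1 - P(X ≤ -2.59)
                = 1 - F(-2.59)
                = 1 - 0.926250
                = 0.073750

So there's approximately a 7.4% chance that X exceeds -2.59.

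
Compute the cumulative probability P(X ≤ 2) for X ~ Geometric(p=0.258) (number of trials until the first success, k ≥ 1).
0.449436

We have X ~ Geometric(p=0.258) (number of trials until the first success, k ≥ 1).

The CDF gives us P(X ≤ k).

Using the CDF:
P(X ≤ 2) = 0.449436

This means there's approximately a 44.9% chance that X is at most 2.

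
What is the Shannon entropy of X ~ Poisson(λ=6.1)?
2.3079 nats

We have X ~ Poisson(λ=6.1).

The Shannon entropy measures the uncertainty or information content of the distribution.

For a Poisson distribution with λ=6.1:
H(X) = 2.3079 nats

(In bits, this would be 3.3295 bits.)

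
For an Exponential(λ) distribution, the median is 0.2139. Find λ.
λ = 3.2405

For X ~ Exponential(λ), the CDF is F(x) = 1 - e^(-λx).
The median m satisfies F(m) = 0.5:
1 - e^(-λm) = 0.5
e^(-λm) = 0.5
λm = ln(2)
m = ln(2) / λ

Given m = 0.2139:
λ = ln(2) / 0.2139 = 0.693147 / 0.2139 = 3.2405

Verification: ln(2) / 3.2405 = 0.2139 ✓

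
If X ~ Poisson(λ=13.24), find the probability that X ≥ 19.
0.079805

We have X ~ Poisson(λ=13.24).

For discrete distributions, P(X ≥ 19) = 1 - P(X ≤ 18).

P(X ≤ 18) = 0.920195
P(X ≥ 19) = 1 - 0.920195 = 0.079805

So there's approximately a 8.0% chance that X is at least 19.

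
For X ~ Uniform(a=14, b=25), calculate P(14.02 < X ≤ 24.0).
0.907273

We have X ~ Uniform(a=14, b=25).

To find P(14.02 < X ≤ 24.0), we use:
P(14.02 < X ≤ 24.0) = P(X ≤ 24.0) - P(X ≤ 14.02)
                 = F(24.0) - F(14.02)
                 = 0.909091 - 0.001818
                 = 0.907273

So there's approximately a 90.7% chance that X falls in this range.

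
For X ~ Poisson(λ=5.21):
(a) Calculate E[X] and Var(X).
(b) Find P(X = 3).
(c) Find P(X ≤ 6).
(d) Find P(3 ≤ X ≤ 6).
(a) E[X] = 5.2100, Var(X) = 5.2100
(b) P(X = 3) = 0.128732
(c) P(X ≤ 6) = 0.730877
(d) P(3 ≤ X ≤ 6) = 0.622834

We have X ~ Poisson(λ=5.21).

(a) Moments:
E[X] = 5.2100
Var(X) = 5.2100
σ = √Var(X) = 2.2825

(b) Point probability using PMF:
P(X = 3) = 0.128732

(c) Cumulative probability using CDF:
P(X ≤ 6) = F(6) = 0.730877

(d) Range probability:
P(3 ≤ X ≤ 6) = P(X ≤ 6) - P(X ≤ 2)
                   = F(6) - F(2)
                   = 0.730877 - 0.108043
                   = 0.622834

This means approximately 62.3% of outcomes fall in the interval [3, 6].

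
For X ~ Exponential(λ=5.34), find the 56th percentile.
0.1537

We have X ~ Exponential(λ=5.34).

We want to find x such that P(X ≤ x) = 0.56.

This is the 56th percentile, which means 56% of values fall below this point.

Using the inverse CDF (quantile function):
x = F⁻¹(0.56) = 0.1537

Verification: P(X ≤ 0.1537) = 0.56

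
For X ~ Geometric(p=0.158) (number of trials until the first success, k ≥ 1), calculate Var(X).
33.7286

We have X ~ Geometric(p=0.158) (number of trials until the first success, k ≥ 1).

For a Geometric distribution with p=0.158 (number of trials until the first success, k ≥ 1):
Var(X) = 33.7286

The variance measures the spread of the distribution around the mean.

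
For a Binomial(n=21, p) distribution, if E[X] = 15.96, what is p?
p = 0.76

For a Binomial(n, p) distribution:
E[X] = n × p

Given n = 21 and E[X] = 15.96:
15.96 = 21 × p
p = 15.96 / 21 = 0.76

Verification: Binomial(21, 0.76) has E[X] = 15.96 ✓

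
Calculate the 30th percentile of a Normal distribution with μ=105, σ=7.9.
100.8572

We have X ~ Normal(μ=105, σ=7.9).

We want to find x such that P(X ≤ x) = 0.3.

This is the 30th percentile, which means 30% of values fall below this point.

Using the inverse CDF (quantile function):
x = F⁻¹(0.3) = 100.8572

Verification: P(X ≤ 100.8572) = 0.3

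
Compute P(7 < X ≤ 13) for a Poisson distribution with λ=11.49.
0.619770

We have X ~ Poisson(λ=11.49).

To find P(7 < X ≤ 13), we use:
P(7 < X ≤ 13) = P(X ≤ 13) - P(X ≤ 7)
                 = F(13) - F(7)
                 = 0.734041 - 0.114270
                 = 0.619770

So there's approximately a 62.0% chance that X falls in this range.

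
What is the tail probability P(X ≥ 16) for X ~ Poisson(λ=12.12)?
0.164401

We have X ~ Poisson(λ=12.12).

For discrete distributions, P(X ≥ 16) = 1 - P(X ≤ 15).

P(X ≤ 15) = 0.835599
P(X ≥ 16) = 1 - 0.835599 = 0.164401

So there's approximately a 16.4% chance that X is at least 16.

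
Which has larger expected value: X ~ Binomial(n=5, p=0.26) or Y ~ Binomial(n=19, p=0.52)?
Y has larger mean (9.8800 > 1.3000)

Compute the expected value for each distribution:

X ~ Binomial(n=5, p=0.26):
E[X] = 1.3000

Y ~ Binomial(n=19, p=0.52):
E[Y] = 9.8800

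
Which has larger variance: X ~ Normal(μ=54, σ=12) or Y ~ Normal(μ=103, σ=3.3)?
X has larger variance (144.0000 > 10.8900)

Compute the variance for each distribution:

X ~ Normal(μ=54, σ=12):
Var(X) = 144.0000

Y ~ Normal(μ=103, σ=3.3):
Var(Y) = 10.8900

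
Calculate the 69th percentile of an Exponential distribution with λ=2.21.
0.5299

We have X ~ Exponential(λ=2.21).

We want to find x such that P(X ≤ x) = 0.69.

This is the 69th percentile, which means 69% of values fall below this point.

Using the inverse CDF (quantile function):
x = F⁻¹(0.69) = 0.5299

Verification: P(X ≤ 0.5299) = 0.69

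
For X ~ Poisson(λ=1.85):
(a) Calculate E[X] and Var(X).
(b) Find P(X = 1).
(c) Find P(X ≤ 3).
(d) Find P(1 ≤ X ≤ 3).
(a) E[X] = 1.8500, Var(X) = 1.8500
(b) P(X = 1) = 0.290889
(c) P(X ≤ 3) = 0.883126
(d) P(1 ≤ X ≤ 3) = 0.725889

We have X ~ Poisson(λ=1.85).

(a) Moments:
E[X] = 1.8500
Var(X) = 1.8500
σ = √Var(X) = 1.3601

(b) Point probability using PMF:
P(X = 1) = 0.290889

(c) Cumulative probability using CDF:
P(X ≤ 3) = F(3) = 0.883126

(d) Range probability:
P(1 ≤ X ≤ 3) = P(X ≤ 3) - P(X ≤ 0)
                   = F(3) - F(0)
                   = 0.883126 - 0.157237
                   = 0.725889

This means approximately 72.6% of outcomes fall in the interval [1, 3].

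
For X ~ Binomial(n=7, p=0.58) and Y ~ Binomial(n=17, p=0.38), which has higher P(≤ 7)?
X has higher probability (P(X ≤ 7) = 1.0000 > P(Y ≤ 7) = 0.7029)

Compute P(≤ 7) for each distribution:

X ~ Binomial(n=7, p=0.58):
P(X ≤ 7) = 1.0000

Y ~ Binomial(n=17, p=0.38):
P(Y ≤ 7) = 0.7029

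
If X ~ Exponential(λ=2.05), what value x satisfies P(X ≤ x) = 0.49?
0.3285

We have X ~ Exponential(λ=2.05).

We want to find x such that P(X ≤ x) = 0.49.

This is the 49th percentile, which means 49% of values fall below this point.

Using the inverse CDF (quantile function):
x = F⁻¹(0.49) = 0.3285

Verification: P(X ≤ 0.3285) = 0.49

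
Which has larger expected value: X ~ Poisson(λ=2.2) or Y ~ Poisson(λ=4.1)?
Y has larger mean (4.1000 > 2.2000)

Compute the expected value for each distribution:

X ~ Poisson(λ=2.2):
E[X] = 2.2000

Y ~ Poisson(λ=4.1):
E[Y] = 4.1000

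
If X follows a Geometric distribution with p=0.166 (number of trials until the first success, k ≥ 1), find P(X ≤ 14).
0.921237

We have X ~ Geometric(p=0.166) (number of trials until the first success, k ≥ 1).

The CDF gives us P(X ≤ k).

Using the CDF:
P(X ≤ 14) = 0.921237

This means there's approximately a 92.1% chance that X is at most 14.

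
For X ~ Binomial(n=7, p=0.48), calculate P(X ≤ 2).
0.260668

We have X ~ Binomial(n=7, p=0.48).

The CDF gives us P(X ≤ k).

Using the CDF:
P(X ≤ 2) = 0.260668

This means there's approximately a 26.1% chance that X is at most 2.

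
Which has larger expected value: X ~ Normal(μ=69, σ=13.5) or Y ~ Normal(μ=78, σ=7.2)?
Y has larger mean (78.0000 > 69.0000)

Compute the expected value for each distribution:

X ~ Normal(μ=69, σ=13.5):
E[X] = 69.0000

Y ~ Normal(μ=78, σ=7.2):
E[Y] = 78.0000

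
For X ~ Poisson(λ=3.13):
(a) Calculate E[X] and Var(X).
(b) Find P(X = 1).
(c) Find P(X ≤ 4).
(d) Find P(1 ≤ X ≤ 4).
(a) E[X] = 3.1300, Var(X) = 3.1300
(b) P(X = 1) = 0.136837
(c) P(X ≤ 4) = 0.792967
(d) P(1 ≤ X ≤ 4) = 0.749249

We have X ~ Poisson(λ=3.13).

(a) Moments:
E[X] = 3.1300
Var(X) = 3.1300
σ = √Var(X) = 1.7692

(b) Point probability using PMF:
P(X = 1) = 0.136837

(c) Cumulative probability using CDF:
P(X ≤ 4) = F(4) = 0.792967

(d) Range probability:
P(1 ≤ X ≤ 4) = P(X ≤ 4) - P(X ≤ 0)
                   = F(4) - F(0)
                   = 0.792967 - 0.043718
                   = 0.749249

This means approximately 74.9% of outcomes fall in the interval [1, 4].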